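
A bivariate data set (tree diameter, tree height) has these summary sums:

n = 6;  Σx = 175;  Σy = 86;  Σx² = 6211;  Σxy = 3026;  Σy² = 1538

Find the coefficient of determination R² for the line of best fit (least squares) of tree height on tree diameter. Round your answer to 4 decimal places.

Sxx = Σx² − (Σx)²/n = 6211 − 5104.166667 = 1106.833333
Sxy = Σxy − (Σx)(Σy)/n = 3026 − 2508.333333 = 517.666667
Syy = Σy² − (Σy)²/n = 1538 − 1232.666667 = 305.333333
R² = Sxy²/(Sxx·Syy) = (517.666667)²/(1106.833333·305.333333) = 0.792947

0.7929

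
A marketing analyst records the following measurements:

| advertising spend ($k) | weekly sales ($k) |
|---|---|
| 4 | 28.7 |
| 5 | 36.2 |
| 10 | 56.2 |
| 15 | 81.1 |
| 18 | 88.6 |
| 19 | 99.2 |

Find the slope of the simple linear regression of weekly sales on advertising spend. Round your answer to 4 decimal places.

4.4533

n = 6, Σx = 71, Σy = 390, Σxy = 5553.9, Σx² = 1051
Sxx = Σx² − (Σx)²/n = 1051 − 840.166667 = 210.833333
Sxy = Σxy − (Σx)(Σy)/n = 5553.9 − 4615 = 938.9
b = Sxy/Sxx = 938.9/210.833333 = 4.453281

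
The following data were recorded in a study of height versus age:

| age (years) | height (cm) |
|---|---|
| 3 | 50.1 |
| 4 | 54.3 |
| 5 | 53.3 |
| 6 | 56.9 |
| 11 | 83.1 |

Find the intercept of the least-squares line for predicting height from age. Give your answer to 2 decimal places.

n = 5, Σx = 29, Σy = 297.7, Σxy = 1889.5, Σx² = 207
Sxx = Σx² − (Σx)²/n = 207 − 168.2 = 38.8
Sxy = Σxy − (Σx)(Σy)/n = 1889.5 − 1726.66 = 162.84
b = Sxy/Sxx = 162.84/38.8 = 4.196907
a = ȳ − b·x̄ = 59.54 − 4.196907·5.8 = 35.197938

35.20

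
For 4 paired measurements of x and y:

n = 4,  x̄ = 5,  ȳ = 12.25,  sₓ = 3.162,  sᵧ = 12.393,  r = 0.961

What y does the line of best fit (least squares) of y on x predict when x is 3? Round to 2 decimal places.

4.72

b = r · sᵧ/sₓ = 0.961 · 12.393/3.162 = 3.7665
a = ȳ − b·x̄ = 12.25 − 3.7665·5 = -6.5825
ŷ(3) = a + b·3 = -6.5825 + 3.7665·3 = 4.717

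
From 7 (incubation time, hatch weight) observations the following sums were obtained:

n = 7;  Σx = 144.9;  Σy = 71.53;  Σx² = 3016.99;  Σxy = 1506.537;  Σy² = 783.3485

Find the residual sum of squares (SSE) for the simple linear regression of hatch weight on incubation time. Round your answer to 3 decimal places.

14.313

Sxx = Σx² − (Σx)²/n = 3016.99 − 2999.43 = 17.56
Sxy = Σxy − (Σx)(Σy)/n = 1506.537 − 1480.671 = 25.866
Syy = Σy² − (Σy)²/n = 783.3485 − 730.934414 = 52.414086
b = Sxy/Sxx = 25.866/17.56 = 1.473007
SSE = Syy − b·Sxy = 52.414086 − 1.473007·25.866 = 14.313291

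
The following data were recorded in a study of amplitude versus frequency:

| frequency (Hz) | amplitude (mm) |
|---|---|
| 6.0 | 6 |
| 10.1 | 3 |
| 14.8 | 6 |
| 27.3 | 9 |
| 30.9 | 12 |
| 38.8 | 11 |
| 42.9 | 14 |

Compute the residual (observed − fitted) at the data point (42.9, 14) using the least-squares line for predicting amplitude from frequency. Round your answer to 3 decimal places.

n = 7, Σx = 170.8, Σy = 61, Σxy = 1799, Σx² = 5403
Sxx = Σx² − (Σx)²/n = 5403 − 4167.52 = 1235.48
Sxy = Σxy − (Σx)(Σy)/n = 1799 − 1488.4 = 310.6
b = Sxy/Sxx = 310.6/1235.48 = 0.251400
a = ȳ − b·x̄ = 8.714286 − 0.251400·24.4 = 2.580119
ŷ(42.9) = 2.580119 + 0.251400·42.9 = 13.365191
residual = y − ŷ = 14 − 13.365191 = 0.634809

0.635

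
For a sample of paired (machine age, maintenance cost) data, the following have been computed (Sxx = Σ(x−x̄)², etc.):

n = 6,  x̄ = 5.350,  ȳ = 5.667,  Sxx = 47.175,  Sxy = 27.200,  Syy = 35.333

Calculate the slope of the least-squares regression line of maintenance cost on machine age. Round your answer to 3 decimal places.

b = Sxy/Sxx = 27.2/47.175 = 0.576577

0.577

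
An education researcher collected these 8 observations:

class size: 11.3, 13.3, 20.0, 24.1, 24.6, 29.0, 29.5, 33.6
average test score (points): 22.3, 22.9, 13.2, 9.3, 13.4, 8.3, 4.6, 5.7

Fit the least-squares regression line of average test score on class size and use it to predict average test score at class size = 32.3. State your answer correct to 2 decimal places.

4.72

n = 8, Σx = 185.4, Σy = 99.7, Σxy = 1942.25, Σx² = 4730.76
Sxx = Σx² − (Σx)²/n = 4730.76 − 4296.645 = 434.115
Sxy = Σxy − (Σx)(Σy)/n = 1942.25 − 2310.5475 = -368.2975
b = Sxy/Sxx = -368.2975/434.115 = -0.848387
a = ȳ − b·x̄ = 12.4625 − (-0.848387)·23.175 = 32.123868
ŷ(32.3) = a + b·32.3 = 32.123868 + (-0.848387)·32.3 = 4.720969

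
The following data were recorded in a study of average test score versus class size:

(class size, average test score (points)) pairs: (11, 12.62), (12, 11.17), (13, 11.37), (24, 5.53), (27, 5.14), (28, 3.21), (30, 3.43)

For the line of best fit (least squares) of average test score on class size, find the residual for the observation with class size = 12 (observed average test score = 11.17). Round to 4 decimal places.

n = 7, Σx = 145, Σy = 52.47, Σxy = 884.95, Σx² = 3423
Sxx = Σx² − (Σx)²/n = 3423 − 3003.571429 = 419.428571
Sxy = Σxy − (Σx)(Σy)/n = 884.95 − 1086.878571 = -201.928571
b = Sxy/Sxx = -201.928571/419.428571 = -0.481437
a = ȳ − b·x̄ = 7.495714 − (-0.481437)·20.714286 = 17.468345
ŷ(12) = 17.468345 + (-0.481437)·12 = 11.691097
residual = y − ŷ = 11.17 − 11.691097 = -0.521097

-0.5211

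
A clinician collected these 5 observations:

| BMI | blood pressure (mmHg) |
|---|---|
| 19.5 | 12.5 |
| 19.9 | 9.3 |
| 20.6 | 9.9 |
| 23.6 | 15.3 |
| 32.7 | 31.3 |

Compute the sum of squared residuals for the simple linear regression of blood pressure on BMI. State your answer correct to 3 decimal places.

n = 5, Σx = 116.3, Σy = 78.3, Σxy = 2017.35, Σx² = 2826.87, Σy² = 1554.53
Sxx = Σx² − (Σx)²/n = 2826.87 − 2705.138 = 121.732
Sxy = Σxy − (Σx)(Σy)/n = 2017.35 − 1821.258 = 196.092
Syy = Σy² − (Σy)²/n = 1554.53 − 1226.178 = 328.352
b = Sxy/Sxx = 196.092/121.732 = 1.610850
SSE = Syy − b·Sxy = 328.352 − 1.610850·196.092 = 12.477189

12.477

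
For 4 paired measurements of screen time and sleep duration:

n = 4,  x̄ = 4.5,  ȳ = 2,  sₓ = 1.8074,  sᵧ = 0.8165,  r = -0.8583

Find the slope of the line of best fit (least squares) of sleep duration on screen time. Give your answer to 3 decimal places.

b = r · sᵧ/sₓ = -0.8583 · 0.8165/1.8074 = -0.387740

-0.388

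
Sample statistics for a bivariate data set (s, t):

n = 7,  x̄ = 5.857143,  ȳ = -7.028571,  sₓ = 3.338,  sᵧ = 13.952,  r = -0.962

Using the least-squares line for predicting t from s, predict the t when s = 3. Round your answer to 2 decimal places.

b = r · sᵧ/sₓ = -0.962 · 13.952/3.338 = -4.020918
a = ȳ − b·x̄ = -7.028571 − (-4.020918)·5.857143 = 16.522520
ŷ(3) = a + b·3 = 16.522520 + (-4.020918)·3 = 4.459766

4.46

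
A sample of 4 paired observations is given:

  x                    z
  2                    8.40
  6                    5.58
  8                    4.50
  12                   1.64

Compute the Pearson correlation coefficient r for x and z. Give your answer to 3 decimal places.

-0.999

n = 4, Σx = 28, Σy = 20.12, Σxy = 105.96, Σx² = 248, Σy² = 124.636
Sxx = Σx² − (Σx)²/n = 248 − 196 = 52
Sxy = Σxy − (Σx)(Σy)/n = 105.96 − 140.84 = -34.88
Syy = Σy² − (Σy)²/n = 124.636 − 101.2036 = 23.4324
r = Sxy/√(Sxx·Syy) = -34.88/√(1218.4848) = -34.88/34.906802 = -0.999232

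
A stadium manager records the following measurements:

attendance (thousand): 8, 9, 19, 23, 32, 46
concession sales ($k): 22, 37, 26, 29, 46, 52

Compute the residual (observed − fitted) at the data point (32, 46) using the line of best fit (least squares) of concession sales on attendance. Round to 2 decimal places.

n = 6, Σx = 137, Σy = 212, Σxy = 5534, Σx² = 4175
Sxx = Σx² − (Σx)²/n = 4175 − 3128.166667 = 1046.833333
Sxy = Σxy − (Σx)(Σy)/n = 5534 − 4840.666667 = 693.333333
b = Sxy/Sxx = 693.333333/1046.833333 = 0.662315
a = ȳ − b·x̄ = 35.333333 − 0.662315·22.833333 = 20.210476
ŷ(32) = 20.210476 + 0.662315·32 = 41.404553
residual = y − ŷ = 46 − 41.404553 = 4.595447

4.60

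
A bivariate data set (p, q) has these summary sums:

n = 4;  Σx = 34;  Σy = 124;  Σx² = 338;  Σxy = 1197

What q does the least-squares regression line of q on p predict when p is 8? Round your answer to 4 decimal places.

Sxx = Σx² − (Σx)²/n = 338 − 289 = 49
Sxy = Σxy − (Σx)(Σy)/n = 1197 − 1054 = 143
b = Sxy/Sxx = 143/49 = 2.918367
a = ȳ − b·x̄ = 31 − 2.918367·8.5 = 6.193878
ŷ(8) = a + b·8 = 6.193878 + 2.918367·8 = 29.540816

29.5408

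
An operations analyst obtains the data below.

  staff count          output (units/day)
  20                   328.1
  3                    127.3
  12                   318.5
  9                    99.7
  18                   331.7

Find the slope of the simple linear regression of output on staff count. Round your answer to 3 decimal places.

n = 5, Σx = 62, Σy = 1205.3, Σxy = 17633.8, Σx² = 958
Sxx = Σx² − (Σx)²/n = 958 − 768.8 = 189.2
Sxy = Σxy − (Σx)(Σy)/n = 17633.8 − 14945.72 = 2688.08
b = Sxy/Sxx = 2688.08/189.2 = 14.207611

14.208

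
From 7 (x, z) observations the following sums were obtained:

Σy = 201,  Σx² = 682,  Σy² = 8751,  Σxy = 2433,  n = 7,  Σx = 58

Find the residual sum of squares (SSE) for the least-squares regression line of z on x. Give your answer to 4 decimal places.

54.4915

Sxx = Σx² − (Σx)²/n = 682 − 480.571429 = 201.428571
Sxy = Σxy − (Σx)(Σy)/n = 2433 − 1665.428571 = 767.571429
Syy = Σy² − (Σy)²/n = 8751 − 5771.571429 = 2979.428571
b = Sxy/Sxx = 767.571429/201.428571 = 3.810638
SSE = Syy − b·Sxy = 2979.428571 − 3.810638·767.571429 = 54.491489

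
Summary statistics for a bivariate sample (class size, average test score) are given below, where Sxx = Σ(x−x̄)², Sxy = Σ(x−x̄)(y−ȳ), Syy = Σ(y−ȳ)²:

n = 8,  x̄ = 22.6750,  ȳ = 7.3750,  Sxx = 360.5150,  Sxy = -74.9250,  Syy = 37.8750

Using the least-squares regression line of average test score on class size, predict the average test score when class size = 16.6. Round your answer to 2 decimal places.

b = Sxy/Sxx = -74.925/360.515 = -0.207828
a = ȳ − b·x̄ = 7.375 − (-0.207828)·22.675 = 12.087493
ŷ(16.6) = a + b·16.6 = 12.087493 + (-0.207828)·16.6 = 8.637553

8.64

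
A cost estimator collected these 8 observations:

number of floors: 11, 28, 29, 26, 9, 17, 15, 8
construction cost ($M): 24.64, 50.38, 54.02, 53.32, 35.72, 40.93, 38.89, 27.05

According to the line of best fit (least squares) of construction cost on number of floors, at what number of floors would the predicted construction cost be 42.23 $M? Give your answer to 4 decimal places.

19.1900

n = 8, Σx = 143, Σy = 324.95, Σxy = 6451.62, Σx² = 3081
Sxx = Σx² − (Σx)²/n = 3081 − 2556.125 = 524.875
Sxy = Σxy − (Σx)(Σy)/n = 6451.62 − 5808.48125 = 643.13875
b = Sxy/Sxx = 643.13875/524.875 = 1.225318
a = ȳ − b·x̄ = 40.61875 − 1.225318·17.875 = 18.716192
Set a + b·x = 42.23: x = (42.23 − 18.716192) / 1.225318 = 19.189965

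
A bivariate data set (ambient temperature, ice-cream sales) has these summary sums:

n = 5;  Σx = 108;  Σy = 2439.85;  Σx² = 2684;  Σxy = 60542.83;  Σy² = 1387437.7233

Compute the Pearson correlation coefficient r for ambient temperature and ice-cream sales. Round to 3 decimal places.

0.943

Sxx = Σx² − (Σx)²/n = 2684 − 2332.8 = 351.2
Sxy = Σxy − (Σx)(Σy)/n = 60542.83 − 52700.76 = 7842.07
Syy = Σy² − (Σy)²/n = 1387437.7233 − 1190573.6045 = 196864.1188
r = Sxy/√(Sxx·Syy) = 7842.07/√(69138678.52256) = 7842.07/8314.967139 = 0.943127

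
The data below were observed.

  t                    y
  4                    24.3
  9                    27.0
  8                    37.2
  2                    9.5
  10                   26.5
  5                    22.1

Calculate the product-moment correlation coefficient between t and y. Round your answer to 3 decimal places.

0.737

n = 6, Σx = 38, Σy = 146.6, Σxy = 1032.3, Σx² = 290, Σy² = 3984.24
Sxx = Σx² − (Σx)²/n = 290 − 240.666667 = 49.333333
Sxy = Σxy − (Σx)(Σy)/n = 1032.3 − 928.466667 = 103.833333
Syy = Σy² − (Σy)²/n = 3984.24 − 3581.926667 = 402.313333
r = Sxy/√(Sxx·Syy) = 103.833333/√(19847.457778) = 103.833333/140.881006 = 0.737029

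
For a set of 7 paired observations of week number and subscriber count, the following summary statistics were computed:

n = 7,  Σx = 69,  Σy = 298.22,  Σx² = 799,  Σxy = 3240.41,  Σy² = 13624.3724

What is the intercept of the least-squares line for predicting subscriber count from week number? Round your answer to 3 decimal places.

17.656

Sxx = Σx² − (Σx)²/n = 799 − 680.142857 = 118.857143
Sxy = Σxy − (Σx)(Σy)/n = 3240.41 − 2939.597143 = 300.812857
b = Sxy/Sxx = 300.812857/118.857143 = 2.530877
a = ȳ − b·x̄ = 42.602857 − 2.530877·9.857143 = 17.655637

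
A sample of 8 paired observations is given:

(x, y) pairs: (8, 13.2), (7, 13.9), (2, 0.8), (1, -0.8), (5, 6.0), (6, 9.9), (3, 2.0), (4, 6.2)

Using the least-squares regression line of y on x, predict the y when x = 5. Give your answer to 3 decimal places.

n = 8, Σx = 36, Σy = 51.2, Σxy = 323.9, Σx² = 204
Sxx = Σx² − (Σx)²/n = 204 − 162 = 42
Sxy = Σxy − (Σx)(Σy)/n = 323.9 − 230.4 = 93.5
b = Sxy/Sxx = 93.5/42 = 2.226190
a = ȳ − b·x̄ = 6.4 − 2.226190·4.5 = -3.617857
ŷ(5) = a + b·5 = -3.617857 + 2.226190·5 = 7.513095

7.513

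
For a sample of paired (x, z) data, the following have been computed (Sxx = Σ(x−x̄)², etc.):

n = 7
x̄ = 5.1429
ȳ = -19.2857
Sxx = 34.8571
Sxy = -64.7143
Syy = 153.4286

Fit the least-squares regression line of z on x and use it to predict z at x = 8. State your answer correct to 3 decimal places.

-24.590

b = Sxy/Sxx = -64.7143/34.8571 = -1.856560
a = ȳ − b·x̄ = -19.2857 − (-1.856560)·5.1429 = -9.737597
ŷ(8) = a + b·8 = -9.737597 + (-1.856560)·8 = -24.590078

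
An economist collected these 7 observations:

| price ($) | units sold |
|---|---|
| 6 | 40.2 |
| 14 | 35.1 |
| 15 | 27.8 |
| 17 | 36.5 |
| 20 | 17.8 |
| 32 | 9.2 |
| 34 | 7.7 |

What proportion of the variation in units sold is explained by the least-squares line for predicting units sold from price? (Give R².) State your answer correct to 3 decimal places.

0.874

n = 7, Σx = 138, Σy = 174.3, Σxy = 2682.3, Σx² = 3326, Σy² = 5413.91
Sxx = Σx² − (Σx)²/n = 3326 − 2720.571429 = 605.428571
Sxy = Σxy − (Σx)(Σy)/n = 2682.3 − 3436.2 = -753.9
Syy = Σy² − (Σy)²/n = 5413.91 − 4340.07 = 1073.84
R² = Sxy²/(Sxx·Syy) = (-753.9)²/(605.428571·1073.84) = 0.874229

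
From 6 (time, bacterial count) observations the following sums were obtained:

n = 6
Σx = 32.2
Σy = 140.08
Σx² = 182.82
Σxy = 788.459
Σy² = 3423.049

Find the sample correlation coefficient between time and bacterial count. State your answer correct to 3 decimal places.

Sxx = Σx² − (Σx)²/n = 182.82 − 172.806667 = 10.013333
Sxy = Σxy − (Σx)(Σy)/n = 788.459 − 751.762667 = 36.696333
Syy = Σy² − (Σy)²/n = 3423.049 − 3270.401067 = 152.647933
r = Sxy/√(Sxx·Syy) = 36.696333/√(1528.514639) = 36.696333/39.096223 = 0.938616

0.939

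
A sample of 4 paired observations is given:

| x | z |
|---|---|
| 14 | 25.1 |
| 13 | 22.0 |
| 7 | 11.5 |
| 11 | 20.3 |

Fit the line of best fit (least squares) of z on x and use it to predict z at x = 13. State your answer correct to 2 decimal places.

n = 4, Σx = 45, Σy = 78.9, Σxy = 941.2, Σx² = 535
Sxx = Σx² − (Σx)²/n = 535 − 506.25 = 28.75
Sxy = Σxy − (Σx)(Σy)/n = 941.2 − 887.625 = 53.575
b = Sxy/Sxx = 53.575/28.75 = 1.863478
a = ȳ − b·x̄ = 19.725 − 1.863478·11.25 = -1.239130
ŷ(13) = a + b·13 = -1.239130 + 1.863478·13 = 22.986087

22.99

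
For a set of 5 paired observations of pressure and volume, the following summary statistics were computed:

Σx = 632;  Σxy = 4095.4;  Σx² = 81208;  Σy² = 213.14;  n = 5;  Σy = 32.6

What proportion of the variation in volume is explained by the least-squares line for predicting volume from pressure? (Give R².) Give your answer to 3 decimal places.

Sxx = Σx² − (Σx)²/n = 81208 − 79884.8 = 1323.2
Sxy = Σxy − (Σx)(Σy)/n = 4095.4 − 4120.64 = -25.24
Syy = Σy² − (Σy)²/n = 213.14 − 212.552 = 0.588
R² = Sxy²/(Sxx·Syy) = (-25.24)²/(1323.2·0.588) = 0.818796

0.819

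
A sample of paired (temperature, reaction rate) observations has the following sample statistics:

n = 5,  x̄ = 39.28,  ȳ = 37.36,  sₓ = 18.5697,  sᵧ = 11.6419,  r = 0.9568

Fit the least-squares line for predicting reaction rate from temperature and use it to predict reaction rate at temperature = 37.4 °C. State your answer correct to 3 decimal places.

36.232

b = r · sᵧ/sₓ = 0.9568 · 11.6419/18.5697 = 0.599847
a = ȳ − b·x̄ = 37.36 − 0.599847·39.28 = 13.798029
ŷ(37.4) = a + b·37.4 = 13.798029 + 0.599847·37.4 = 36.232289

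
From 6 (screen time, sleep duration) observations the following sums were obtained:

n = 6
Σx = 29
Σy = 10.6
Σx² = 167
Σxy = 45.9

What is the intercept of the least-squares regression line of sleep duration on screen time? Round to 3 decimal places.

2.727

Sxx = Σx² − (Σx)²/n = 167 − 140.166667 = 26.833333
Sxy = Σxy − (Σx)(Σy)/n = 45.9 − 51.233333 = -5.333333
b = Sxy/Sxx = -5.333333/26.833333 = -0.198758
a = ȳ − b·x̄ = 1.766667 − (-0.198758)·4.833333 = 2.727329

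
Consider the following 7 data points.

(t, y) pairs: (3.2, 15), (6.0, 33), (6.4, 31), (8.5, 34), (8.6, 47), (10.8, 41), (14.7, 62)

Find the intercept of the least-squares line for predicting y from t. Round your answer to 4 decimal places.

6.7254

n = 7, Σx = 58.2, Σy = 263, Σxy = 2491.8, Σx² = 566.14
Sxx = Σx² − (Σx)²/n = 566.14 − 483.891429 = 82.248571
Sxy = Σxy − (Σx)(Σy)/n = 2491.8 − 2186.657143 = 305.142857
b = Sxy/Sxx = 305.142857/82.248571 = 3.710008
a = ȳ − b·x̄ = 37.571429 − 3.710008·8.314286 = 6.725362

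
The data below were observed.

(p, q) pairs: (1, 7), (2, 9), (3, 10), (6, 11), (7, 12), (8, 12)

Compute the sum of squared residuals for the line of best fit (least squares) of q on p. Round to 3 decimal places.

n = 6, Σx = 27, Σy = 61, Σxy = 301, Σx² = 163, Σy² = 639
Sxx = Σx² − (Σx)²/n = 163 − 121.5 = 41.5
Sxy = Σxy − (Σx)(Σy)/n = 301 − 274.5 = 26.5
Syy = Σy² − (Σy)²/n = 639 − 620.166667 = 18.833333
b = Sxy/Sxx = 26.5/41.5 = 0.638554
SSE = Syy − b·Sxy = 18.833333 − 0.638554·26.5 = 1.911647

1.912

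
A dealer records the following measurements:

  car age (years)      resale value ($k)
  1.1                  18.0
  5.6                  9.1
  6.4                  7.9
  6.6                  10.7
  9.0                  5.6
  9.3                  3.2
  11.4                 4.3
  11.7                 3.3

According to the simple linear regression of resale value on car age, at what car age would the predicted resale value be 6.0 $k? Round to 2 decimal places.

n = 8, Σx = 61.1, Σy = 62.1, Σxy = 359.73, Σx² = 551.43
Sxx = Σx² − (Σx)²/n = 551.43 − 466.65125 = 84.77875
Sxy = Σxy − (Σx)(Σy)/n = 359.73 − 474.28875 = -114.55875
b = Sxy/Sxx = -114.55875/84.77875 = -1.351267
a = ȳ − b·x̄ = 7.7625 − (-1.351267)·7.6375 = 18.082804
Set a + b·x = 6.0: x = (6.0 − 18.082804) / (-1.351267) = 8.941831

8.94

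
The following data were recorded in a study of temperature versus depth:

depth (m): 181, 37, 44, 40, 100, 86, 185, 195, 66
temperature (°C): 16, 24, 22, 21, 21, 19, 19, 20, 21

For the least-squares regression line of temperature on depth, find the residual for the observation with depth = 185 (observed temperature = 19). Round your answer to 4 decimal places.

n = 9, Σx = 934, Σy = 183, Σxy = 18127, Σx² = 131668
Sxx = Σx² − (Σx)²/n = 131668 − 96928.444444 = 34739.555556
Sxy = Σxy − (Σx)(Σy)/n = 18127 − 18991.333333 = -864.333333
b = Sxy/Sxx = -864.333333/34739.555556 = -0.024880
a = ȳ − b·x̄ = 20.333333 − (-0.024880)·103.777778 = 22.915364
ŷ(185) = 22.915364 + (-0.024880)·185 = 18.312494
residual = y − ŷ = 19 − 18.312494 = 0.687506

0.6875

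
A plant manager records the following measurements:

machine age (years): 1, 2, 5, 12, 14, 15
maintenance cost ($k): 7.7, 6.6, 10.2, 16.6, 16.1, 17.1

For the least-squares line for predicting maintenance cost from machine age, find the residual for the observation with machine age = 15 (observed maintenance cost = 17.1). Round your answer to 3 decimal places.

n = 6, Σx = 49, Σy = 74.3, Σxy = 753, Σx² = 595
Sxx = Σx² − (Σx)²/n = 595 − 400.166667 = 194.833333
Sxy = Σxy − (Σx)(Σy)/n = 753 − 606.783333 = 146.216667
b = Sxy/Sxx = 146.216667/194.833333 = 0.750470
a = ȳ − b·x̄ = 12.383333 − 0.750470·8.166667 = 6.254491
ŷ(15) = 6.254491 + 0.750470·15 = 17.511548
residual = y − ŷ = 17.1 − 17.511548 = -0.411548

-0.412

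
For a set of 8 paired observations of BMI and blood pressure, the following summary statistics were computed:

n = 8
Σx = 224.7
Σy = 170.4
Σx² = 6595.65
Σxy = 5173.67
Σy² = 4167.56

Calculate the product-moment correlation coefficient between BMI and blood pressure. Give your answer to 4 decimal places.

Sxx = Σx² − (Σx)²/n = 6595.65 − 6311.26125 = 284.38875
Sxy = Σxy − (Σx)(Σy)/n = 5173.67 − 4786.11 = 387.56
Syy = Σy² − (Σy)²/n = 4167.56 − 3629.52 = 538.04
r = Sxy/√(Sxx·Syy) = 387.56/√(153012.52305) = 387.56/391.168152 = 0.990776

0.9908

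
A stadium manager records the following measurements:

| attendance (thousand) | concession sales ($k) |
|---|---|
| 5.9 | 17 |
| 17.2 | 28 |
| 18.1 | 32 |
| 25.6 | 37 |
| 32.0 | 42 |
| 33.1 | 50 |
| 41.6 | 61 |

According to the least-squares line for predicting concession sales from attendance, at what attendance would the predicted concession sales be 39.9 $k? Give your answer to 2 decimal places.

n = 7, Σx = 173.5, Σy = 267, Σxy = 7644.9, Σx² = 5163.79
Sxx = Σx² − (Σx)²/n = 5163.79 − 4300.321429 = 863.468571
Sxy = Σxy − (Σx)(Σy)/n = 7644.9 − 6617.785714 = 1027.114286
b = Sxy/Sxx = 1027.114286/863.468571 = 1.189521
a = ȳ − b·x̄ = 38.142857 − 1.189521·24.785714 = 8.659721
Set a + b·x = 39.9: x = (39.9 − 8.659721) / 1.189521 = 26.262899

26.26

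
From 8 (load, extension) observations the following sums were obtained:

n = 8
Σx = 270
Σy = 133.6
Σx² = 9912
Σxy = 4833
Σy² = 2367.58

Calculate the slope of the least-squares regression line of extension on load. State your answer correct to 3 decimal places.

Sxx = Σx² − (Σx)²/n = 9912 − 9112.5 = 799.5
Sxy = Σxy − (Σx)(Σy)/n = 4833 − 4509 = 324
b = Sxy/Sxx = 324/799.5 = 0.405253

0.405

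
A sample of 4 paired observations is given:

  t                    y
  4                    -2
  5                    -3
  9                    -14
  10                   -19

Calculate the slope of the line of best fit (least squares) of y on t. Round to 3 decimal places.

n = 4, Σx = 28, Σy = -38, Σxy = -339, Σx² = 222
Sxx = Σx² − (Σx)²/n = 222 − 196 = 26
Sxy = Σxy − (Σx)(Σy)/n = -339 − (-266) = -73
b = Sxy/Sxx = -73/26 = -2.807692

-2.808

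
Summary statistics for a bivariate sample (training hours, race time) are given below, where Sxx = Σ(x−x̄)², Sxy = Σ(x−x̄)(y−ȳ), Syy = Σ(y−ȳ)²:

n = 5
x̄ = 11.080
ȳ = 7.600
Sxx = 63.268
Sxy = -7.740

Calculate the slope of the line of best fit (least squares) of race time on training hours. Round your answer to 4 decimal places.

-0.1223

b = Sxy/Sxx = -7.74/63.268 = -0.122337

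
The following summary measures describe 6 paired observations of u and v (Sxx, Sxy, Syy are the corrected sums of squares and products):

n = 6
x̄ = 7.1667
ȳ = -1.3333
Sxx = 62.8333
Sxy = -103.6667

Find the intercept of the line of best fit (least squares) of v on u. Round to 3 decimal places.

b = Sxy/Sxx = -103.6667/62.8333 = -1.649869
a = ȳ − b·x̄ = -1.3333 − (-1.649869)·7.1667 = 10.490815

10.491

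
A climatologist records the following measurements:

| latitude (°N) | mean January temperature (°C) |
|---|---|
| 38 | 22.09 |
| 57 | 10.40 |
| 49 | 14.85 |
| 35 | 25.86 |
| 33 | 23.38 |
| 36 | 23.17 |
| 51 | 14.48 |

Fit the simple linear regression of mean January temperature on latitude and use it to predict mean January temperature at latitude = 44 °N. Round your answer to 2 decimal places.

n = 7, Σx = 299, Σy = 134.23, Σxy = 5409.11, Σx² = 13305
Sxx = Σx² − (Σx)²/n = 13305 − 12771.571429 = 533.428571
Sxy = Σxy − (Σx)(Σy)/n = 5409.11 − 5733.538571 = -324.428571
b = Sxy/Sxx = -324.428571/533.428571 = -0.608195
a = ȳ − b·x̄ = 19.175714 − (-0.608195)·42.714286 = 45.154328
ŷ(44) = a + b·44 = 45.154328 + (-0.608195)·44 = 18.393749

18.39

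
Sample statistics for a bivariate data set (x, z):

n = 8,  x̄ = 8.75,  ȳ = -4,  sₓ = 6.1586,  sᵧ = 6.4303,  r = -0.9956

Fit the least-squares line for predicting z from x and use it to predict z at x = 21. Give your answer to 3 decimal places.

-16.734

b = r · sᵧ/sₓ = -0.9956 · 6.4303/6.1586 = -1.039523
a = ȳ − b·x̄ = -4 − (-1.039523)·8.75 = 5.095827
ŷ(21) = a + b·21 = 5.095827 + (-1.039523)·21 = -16.734157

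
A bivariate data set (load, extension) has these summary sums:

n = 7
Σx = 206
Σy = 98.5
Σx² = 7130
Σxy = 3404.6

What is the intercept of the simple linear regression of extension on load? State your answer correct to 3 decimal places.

Sxx = Σx² − (Σx)²/n = 7130 − 6062.285714 = 1067.714286
Sxy = Σxy − (Σx)(Σy)/n = 3404.6 − 2898.714286 = 505.885714
b = Sxy/Sxx = 505.885714/1067.714286 = 0.473803
a = ȳ − b·x̄ = 14.071429 − 0.473803·29.428571 = 0.128097

0.128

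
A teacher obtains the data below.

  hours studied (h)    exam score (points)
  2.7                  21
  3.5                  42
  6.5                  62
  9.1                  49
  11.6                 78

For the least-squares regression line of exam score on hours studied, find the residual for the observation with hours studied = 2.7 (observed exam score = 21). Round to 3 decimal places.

-9.940

n = 5, Σx = 33.4, Σy = 252, Σxy = 1957.4, Σx² = 279.16
Sxx = Σx² − (Σx)²/n = 279.16 − 223.112 = 56.048
Sxy = Σxy − (Σx)(Σy)/n = 1957.4 − 1683.36 = 274.04
b = Sxy/Sxx = 274.04/56.048 = 4.889381
a = ȳ − b·x̄ = 50.4 − 4.889381·6.68 = 17.738938
ŷ(2.7) = 17.738938 + 4.889381·2.7 = 30.940265
residual = y − ŷ = 21 − 30.940265 = -9.940265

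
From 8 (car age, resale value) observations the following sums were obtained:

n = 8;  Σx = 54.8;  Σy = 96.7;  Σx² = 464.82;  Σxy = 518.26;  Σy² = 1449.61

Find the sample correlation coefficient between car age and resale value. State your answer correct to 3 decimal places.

Sxx = Σx² − (Σx)²/n = 464.82 − 375.38 = 89.44
Sxy = Σxy − (Σx)(Σy)/n = 518.26 − 662.395 = -144.135
Syy = Σy² − (Σy)²/n = 1449.61 − 1168.86125 = 280.74875
r = Sxy/√(Sxx·Syy) = -144.135/√(25110.1682) = -144.135/158.461882 = -0.909588

-0.910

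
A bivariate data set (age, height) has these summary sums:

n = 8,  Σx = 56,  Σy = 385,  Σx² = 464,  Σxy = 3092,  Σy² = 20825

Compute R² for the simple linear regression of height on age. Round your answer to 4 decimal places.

0.9530

Sxx = Σx² − (Σx)²/n = 464 − 392 = 72
Sxy = Σxy − (Σx)(Σy)/n = 3092 − 2695 = 397
Syy = Σy² − (Σy)²/n = 20825 − 18528.125 = 2296.875
R² = Sxy²/(Sxx·Syy) = (397)²/(72·2296.875) = 0.953040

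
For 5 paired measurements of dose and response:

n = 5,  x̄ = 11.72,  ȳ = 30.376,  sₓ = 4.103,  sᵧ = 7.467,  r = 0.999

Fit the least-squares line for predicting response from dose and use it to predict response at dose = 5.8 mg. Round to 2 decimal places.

19.61

b = r · sᵧ/sₓ = 0.999 · 7.467/4.103 = 1.818068
a = ȳ − b·x̄ = 30.376 − 1.818068·11.72 = 9.068243
ŷ(5.8) = a + b·5.8 = 9.068243 + 1.818068·5.8 = 19.613037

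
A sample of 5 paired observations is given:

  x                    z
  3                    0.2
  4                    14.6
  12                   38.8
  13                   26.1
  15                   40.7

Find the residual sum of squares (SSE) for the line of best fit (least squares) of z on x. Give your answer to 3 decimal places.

188.443

n = 5, Σx = 47, Σy = 120.4, Σxy = 1474.4, Σx² = 563, Σy² = 4056.34
Sxx = Σx² − (Σx)²/n = 563 − 441.8 = 121.2
Sxy = Σxy − (Σx)(Σy)/n = 1474.4 − 1131.76 = 342.64
Syy = Σy² − (Σy)²/n = 4056.34 − 2899.232 = 1157.108
b = Sxy/Sxx = 342.64/121.2 = 2.827063
SSE = Syy − b·Sxy = 1157.108 − 2.827063·342.64 = 188.443234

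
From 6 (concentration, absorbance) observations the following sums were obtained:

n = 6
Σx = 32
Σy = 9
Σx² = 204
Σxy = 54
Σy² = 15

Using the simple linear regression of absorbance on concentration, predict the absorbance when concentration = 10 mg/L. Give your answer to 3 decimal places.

Sxx = Σx² − (Σx)²/n = 204 − 170.666667 = 33.333333
Sxy = Σxy − (Σx)(Σy)/n = 54 − 48 = 6
b = Sxy/Sxx = 6/33.333333 = 0.18
a = ȳ − b·x̄ = 1.5 − 0.18·5.333333 = 0.54
ŷ(10) = a + b·10 = 0.54 + 0.18·10 = 2.34

2.340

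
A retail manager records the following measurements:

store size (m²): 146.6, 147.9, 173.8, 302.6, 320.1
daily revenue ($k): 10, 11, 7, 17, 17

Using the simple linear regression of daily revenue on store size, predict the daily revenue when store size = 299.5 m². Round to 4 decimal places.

n = 5, Σx = 1091, Σy = 62, Σxy = 14895.4, Σx² = 267603.18
Sxx = Σx² − (Σx)²/n = 267603.18 − 238056.2 = 29546.98
Sxy = Σxy − (Σx)(Σy)/n = 14895.4 − 13528.4 = 1367
b = Sxy/Sxx = 1367/29546.98 = 0.046265
a = ȳ − b·x̄ = 12.4 − 0.046265·218.2 = 2.304911
ŷ(299.5) = a + b·299.5 = 2.304911 + 0.046265·299.5 = 16.161369

16.1614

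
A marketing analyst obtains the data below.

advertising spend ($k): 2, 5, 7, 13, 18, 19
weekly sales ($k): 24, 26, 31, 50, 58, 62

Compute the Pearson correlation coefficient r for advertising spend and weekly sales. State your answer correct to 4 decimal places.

0.9907

n = 6, Σx = 64, Σy = 251, Σxy = 3267, Σx² = 932, Σy² = 11921
Sxx = Σx² − (Σx)²/n = 932 − 682.666667 = 249.333333
Sxy = Σxy − (Σx)(Σy)/n = 3267 − 2677.333333 = 589.666667
Syy = Σy² − (Σy)²/n = 11921 − 10500.166667 = 1420.833333
r = Sxy/√(Sxx·Syy) = 589.666667/√(354261.111111) = 589.666667/595.198380 = 0.990706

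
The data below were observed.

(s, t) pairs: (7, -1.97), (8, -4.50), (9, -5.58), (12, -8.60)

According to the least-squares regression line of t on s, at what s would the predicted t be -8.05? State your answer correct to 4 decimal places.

11.3286

n = 4, Σx = 36, Σy = -20.65, Σxy = -203.21, Σx² = 338
Sxx = Σx² − (Σx)²/n = 338 − 324 = 14
Sxy = Σxy − (Σx)(Σy)/n = -203.21 − (-185.85) = -17.36
b = Sxy/Sxx = -17.36/14 = -1.24
a = ȳ − b·x̄ = -5.1625 − (-1.24)·9 = 5.9975
Set a + b·x = -8.05: x = (-8.05 − 5.9975) / (-1.24) = 11.328629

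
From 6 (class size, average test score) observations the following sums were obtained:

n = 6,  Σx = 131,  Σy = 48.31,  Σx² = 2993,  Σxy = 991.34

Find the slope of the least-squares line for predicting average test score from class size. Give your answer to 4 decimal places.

Sxx = Σx² − (Σx)²/n = 2993 − 2860.166667 = 132.833333
Sxy = Σxy − (Σx)(Σy)/n = 991.34 − 1054.768333 = -63.428333
b = Sxy/Sxx = -63.428333/132.833333 = -0.477503

-0.4775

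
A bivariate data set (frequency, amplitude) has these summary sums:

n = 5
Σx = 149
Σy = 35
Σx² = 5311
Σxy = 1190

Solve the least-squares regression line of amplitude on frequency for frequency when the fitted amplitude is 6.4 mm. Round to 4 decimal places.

Sxx = Σx² − (Σx)²/n = 5311 − 4440.2 = 870.8
Sxy = Σxy − (Σx)(Σy)/n = 1190 − 1043 = 147
b = Sxy/Sxx = 147/870.8 = 0.168810
a = ȳ − b·x̄ = 7 − 0.168810·29.8 = 1.969453
Set a + b·x = 6.4: x = (6.4 − 1.969453) / 0.168810 = 26.245714

26.2457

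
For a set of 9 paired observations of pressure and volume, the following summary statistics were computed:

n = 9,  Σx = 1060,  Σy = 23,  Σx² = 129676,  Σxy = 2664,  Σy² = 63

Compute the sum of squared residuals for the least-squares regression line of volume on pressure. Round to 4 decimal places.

Sxx = Σx² − (Σx)²/n = 129676 − 124844.444444 = 4831.555556
Sxy = Σxy − (Σx)(Σy)/n = 2664 − 2708.888889 = -44.888889
Syy = Σy² − (Σy)²/n = 63 − 58.777778 = 4.222222
b = Sxy/Sxx = -44.888889/4831.555556 = -0.009291
SSE = Syy − b·Sxy = 4.222222 − (-0.009291)·(-44.888889) = 3.805170

3.8052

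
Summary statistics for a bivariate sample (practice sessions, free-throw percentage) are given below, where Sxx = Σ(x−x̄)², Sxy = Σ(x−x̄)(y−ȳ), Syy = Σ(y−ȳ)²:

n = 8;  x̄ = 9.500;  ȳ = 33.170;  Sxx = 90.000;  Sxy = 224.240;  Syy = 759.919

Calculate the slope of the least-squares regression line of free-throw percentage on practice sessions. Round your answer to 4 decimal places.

2.4916

b = Sxy/Sxx = 224.24/90 = 2.491556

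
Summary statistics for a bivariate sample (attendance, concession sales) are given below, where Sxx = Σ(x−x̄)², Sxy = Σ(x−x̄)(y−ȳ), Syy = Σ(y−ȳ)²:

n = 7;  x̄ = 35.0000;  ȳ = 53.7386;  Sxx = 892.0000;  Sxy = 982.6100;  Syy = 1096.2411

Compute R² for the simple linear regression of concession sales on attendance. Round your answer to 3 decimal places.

0.987

R² = Sxy²/(Sxx·Syy) = (982.61)²/(892·1096.2411) = 0.987396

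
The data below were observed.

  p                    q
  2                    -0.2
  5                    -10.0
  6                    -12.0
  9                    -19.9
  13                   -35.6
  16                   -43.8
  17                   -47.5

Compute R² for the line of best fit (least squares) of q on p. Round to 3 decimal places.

0.997

n = 7, Σx = 68, Σy = -169, Σxy = -2272.6, Σx² = 860, Σy² = 6082.1
Sxx = Σx² − (Σx)²/n = 860 − 660.571429 = 199.428571
Sxy = Σxy − (Σx)(Σy)/n = -2272.6 − (-1641.714286) = -630.885714
Syy = Σy² − (Σy)²/n = 6082.1 − 4080.142857 = 2001.957143
R² = Sxy²/(Sxx·Syy) = (-630.885714)²/(199.428571·2001.957143) = 0.996918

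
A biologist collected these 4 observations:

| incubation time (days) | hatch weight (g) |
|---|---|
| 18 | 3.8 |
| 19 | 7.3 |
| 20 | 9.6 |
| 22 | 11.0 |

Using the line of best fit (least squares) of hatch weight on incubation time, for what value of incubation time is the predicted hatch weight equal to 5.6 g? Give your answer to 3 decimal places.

n = 4, Σx = 79, Σy = 31.7, Σxy = 641.1, Σx² = 1569
Sxx = Σx² − (Σx)²/n = 1569 − 1560.25 = 8.75
Sxy = Σxy − (Σx)(Σy)/n = 641.1 − 626.075 = 15.025
b = Sxy/Sxx = 15.025/8.75 = 1.717143
a = ȳ − b·x̄ = 7.925 − 1.717143·19.75 = -25.988571
Set a + b·x = 5.6: x = (5.6 − (-25.988571)) / 1.717143 = 18.396007

18.396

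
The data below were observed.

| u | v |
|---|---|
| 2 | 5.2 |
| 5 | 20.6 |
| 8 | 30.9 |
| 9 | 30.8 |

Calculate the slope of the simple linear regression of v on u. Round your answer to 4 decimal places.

n = 4, Σx = 24, Σy = 87.5, Σxy = 637.8, Σx² = 174
Sxx = Σx² − (Σx)²/n = 174 − 144 = 30
Sxy = Σxy − (Σx)(Σy)/n = 637.8 − 525 = 112.8
b = Sxy/Sxx = 112.8/30 = 3.76

3.7600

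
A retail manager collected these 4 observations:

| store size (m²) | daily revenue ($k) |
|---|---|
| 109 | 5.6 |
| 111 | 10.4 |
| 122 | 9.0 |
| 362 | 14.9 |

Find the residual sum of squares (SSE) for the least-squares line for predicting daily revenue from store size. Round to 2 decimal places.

11.58

n = 4, Σx = 704, Σy = 39.9, Σxy = 8256.6, Σx² = 170130, Σy² = 442.53
Sxx = Σx² − (Σx)²/n = 170130 − 123904 = 46226
Sxy = Σxy − (Σx)(Σy)/n = 8256.6 − 7022.4 = 1234.2
Syy = Σy² − (Σy)²/n = 442.53 − 398.0025 = 44.5275
b = Sxy/Sxx = 1234.2/46226 = 0.026699
SSE = Syy − b·Sxy = 44.5275 − 0.026699·1234.2 = 11.575273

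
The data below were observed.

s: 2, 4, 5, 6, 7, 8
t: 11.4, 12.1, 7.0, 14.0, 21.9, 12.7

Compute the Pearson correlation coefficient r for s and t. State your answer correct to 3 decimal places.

n = 6, Σx = 32, Σy = 79.1, Σxy = 445.1, Σx² = 194, Σy² = 1162.27
Sxx = Σx² − (Σx)²/n = 194 − 170.666667 = 23.333333
Sxy = Σxy − (Σx)(Σy)/n = 445.1 − 421.866667 = 23.233333
Syy = Σy² − (Σy)²/n = 1162.27 − 1042.801667 = 119.468333
r = Sxy/√(Sxx·Syy) = 23.233333/√(2787.594444) = 23.233333/52.797675 = 0.440045

0.440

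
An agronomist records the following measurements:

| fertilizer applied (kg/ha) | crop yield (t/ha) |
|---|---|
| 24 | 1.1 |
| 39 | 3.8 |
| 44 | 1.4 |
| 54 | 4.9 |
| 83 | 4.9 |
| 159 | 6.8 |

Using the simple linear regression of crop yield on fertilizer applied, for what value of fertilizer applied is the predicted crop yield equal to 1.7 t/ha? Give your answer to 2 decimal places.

n = 6, Σx = 403, Σy = 22.9, Σxy = 1988.7, Σx² = 39119
Sxx = Σx² − (Σx)²/n = 39119 − 27068.166667 = 12050.833333
Sxy = Σxy − (Σx)(Σy)/n = 1988.7 − 1538.116667 = 450.583333
b = Sxy/Sxx = 450.583333/12050.833333 = 0.037390
a = ȳ − b·x̄ = 3.816667 − 0.037390·67.166667 = 1.305290
Set a + b·x = 1.7: x = (1.7 − 1.305290) / 0.037390 = 10.556501

10.56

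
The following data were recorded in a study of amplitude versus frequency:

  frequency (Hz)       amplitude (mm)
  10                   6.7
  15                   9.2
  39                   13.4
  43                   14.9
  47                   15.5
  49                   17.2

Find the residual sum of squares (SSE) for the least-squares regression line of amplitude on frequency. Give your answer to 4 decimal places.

2.1636

n = 6, Σx = 203, Σy = 76.9, Σxy = 2939.6, Σx² = 8305, Σy² = 1067.19
Sxx = Σx² − (Σx)²/n = 8305 − 6868.166667 = 1436.833333
Sxy = Σxy − (Σx)(Σy)/n = 2939.6 − 2601.783333 = 337.816667
Syy = Σy² − (Σy)²/n = 1067.19 − 985.601667 = 81.588333
b = Sxy/Sxx = 337.816667/1436.833333 = 0.235112
SSE = Syy − b·Sxy = 81.588333 − 0.235112·337.816667 = 2.163603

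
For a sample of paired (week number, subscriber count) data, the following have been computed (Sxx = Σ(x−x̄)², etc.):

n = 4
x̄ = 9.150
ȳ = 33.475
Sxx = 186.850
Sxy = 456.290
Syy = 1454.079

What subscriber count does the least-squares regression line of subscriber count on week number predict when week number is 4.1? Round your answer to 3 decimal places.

b = Sxy/Sxx = 456.29/186.85 = 2.442012
a = ȳ − b·x̄ = 33.475 − 2.442012·9.15 = 11.130587
ŷ(4.1) = a + b·4.1 = 11.130587 + 2.442012·4.1 = 21.142838

21.143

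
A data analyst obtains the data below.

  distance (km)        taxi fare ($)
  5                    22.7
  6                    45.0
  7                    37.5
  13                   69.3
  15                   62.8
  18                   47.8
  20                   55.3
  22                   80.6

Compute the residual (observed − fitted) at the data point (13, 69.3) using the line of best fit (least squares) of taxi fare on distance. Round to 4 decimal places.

n = 8, Σx = 106, Σy = 421, Σxy = 6228.5, Σx² = 1712
Sxx = Σx² − (Σx)²/n = 1712 − 1404.5 = 307.5
Sxy = Σxy − (Σx)(Σy)/n = 6228.5 − 5578.25 = 650.25
b = Sxy/Sxx = 650.25/307.5 = 2.114634
a = ȳ − b·x̄ = 52.625 − 2.114634·13.25 = 24.606098
ŷ(13) = 24.606098 + 2.114634·13 = 52.096341
residual = y − ŷ = 69.3 − 52.096341 = 17.203659

17.2037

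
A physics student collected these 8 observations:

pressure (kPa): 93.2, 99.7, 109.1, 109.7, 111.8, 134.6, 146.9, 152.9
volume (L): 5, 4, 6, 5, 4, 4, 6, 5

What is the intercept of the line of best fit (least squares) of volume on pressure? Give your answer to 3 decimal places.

3.844

n = 8, Σx = 957.9, Σy = 39, Σxy = 4699.4, Σx² = 118137.65
Sxx = Σx² − (Σx)²/n = 118137.65 − 114696.55125 = 3441.09875
Sxy = Σxy − (Σx)(Σy)/n = 4699.4 − 4669.7625 = 29.6375
b = Sxy/Sxx = 29.6375/3441.09875 = 0.008613
a = ȳ − b·x̄ = 4.875 − 0.008613·119.7375 = 3.843725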